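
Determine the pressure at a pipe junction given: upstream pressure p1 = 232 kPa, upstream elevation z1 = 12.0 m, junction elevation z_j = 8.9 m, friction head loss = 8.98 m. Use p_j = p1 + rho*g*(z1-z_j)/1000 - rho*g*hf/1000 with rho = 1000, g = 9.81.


Junction pressure: p_j = p1 + rho*g*(z1 - z_j)/1000 - rho*g*hf/1000.
Elevation term = 1000*9.81*(12.0 - 8.9)/1000 = 30.411 kPa.
Friction term = 1000*9.81*8.98/1000 = 88.094 kPa.
p_j = 232 + 30.411 - 88.094 = 174.32 kPa.

174.32


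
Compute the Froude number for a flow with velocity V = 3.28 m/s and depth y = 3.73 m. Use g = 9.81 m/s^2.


The Froude number is defined as Fr = V / sqrt(g*y).
g*y = 9.81 * 3.73 = 36.5913.
sqrt(g*y) = sqrt(36.5913) = 6.0491.
Fr = 3.28 / 6.0491 = 0.5422.

0.5422


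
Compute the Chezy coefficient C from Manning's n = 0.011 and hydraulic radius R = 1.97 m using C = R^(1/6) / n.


The Chezy coefficient relates to Manning's n through C = R^(1/6) / n.
R^(1/6) = 1.97^(1/6) = 1.119638.
C = 1.119638 / 0.011 = 101.79 m^(1/2)/s.

101.79


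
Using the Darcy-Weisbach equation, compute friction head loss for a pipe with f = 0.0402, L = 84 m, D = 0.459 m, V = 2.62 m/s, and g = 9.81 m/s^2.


Darcy-Weisbach equation: h_f = f * (L/D) * V^2/(2g).
f * L/D = 0.0402 * 84/0.459 = 7.3569.
V^2/(2g) = 2.62^2 / (2*9.81) = 6.8644 / 19.62 = 0.3499 m.
h_f = 7.3569 * 0.3499 = 2.574 m.

2.574


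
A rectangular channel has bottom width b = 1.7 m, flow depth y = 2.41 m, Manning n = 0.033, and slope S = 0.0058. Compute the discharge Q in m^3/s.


For a rectangular channel, the cross-sectional area A = b * y = 1.7 * 2.41 = 4.1 m^2.
The wetted perimeter P = b + 2y = 1.7 + 2*2.41 = 6.52 m.
Hydraulic radius R = A/P = 4.1/6.52 = 0.6284 m.
Velocity V = (1/n)*R^(2/3)*S^(1/2) = (1/0.033)*0.6284^(2/3)*0.0058^(1/2) = 1.6931 m/s.
Discharge Q = A * V = 4.1 * 1.6931 = 6.937 m^3/s.

6.937


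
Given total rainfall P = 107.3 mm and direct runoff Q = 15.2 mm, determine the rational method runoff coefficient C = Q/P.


The runoff coefficient C = runoff depth / rainfall depth.
C = 15.2 / 107.3
  = 0.1417.

0.1417


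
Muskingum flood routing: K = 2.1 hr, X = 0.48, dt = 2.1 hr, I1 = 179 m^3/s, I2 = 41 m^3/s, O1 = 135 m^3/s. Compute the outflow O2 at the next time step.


Muskingum coefficients:
denom = 2*K*(1-X) + dt = 2*2.1*(1-0.48) + 2.1 = 4.284.
C0 = (dt - 2*K*X)/denom = (2.1 - 2*2.1*0.48)/4.284 = 0.0196.
C1 = (dt + 2*K*X)/denom = (2.1 + 2*2.1*0.48)/4.284 = 0.9608.
C2 = (2*K*(1-X) - dt)/denom = 0.0196.
O2 = C0*I2 + C1*I1 + C2*O1
   = 0.0196*41 + 0.9608*179 + 0.0196*135
   = 175.43 m^3/s.

175.43


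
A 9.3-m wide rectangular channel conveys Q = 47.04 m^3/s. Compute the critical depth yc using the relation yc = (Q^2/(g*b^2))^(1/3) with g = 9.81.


Using yc = (Q^2 / (g * b^2))^(1/3):
Q^2 = 47.04^2 = 2212.76.
g * b^2 = 9.81 * 9.3^2 = 9.81 * 86.49 = 848.47.
Q^2 / (g*b^2) = 2212.76 / 848.47 = 2.6079.
yc = 2.6079^(1/3) = 1.3765 m.

1.3765


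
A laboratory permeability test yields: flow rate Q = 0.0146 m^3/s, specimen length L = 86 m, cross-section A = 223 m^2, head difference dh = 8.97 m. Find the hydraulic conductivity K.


From K = Q*L / (A*dh):
Numerator: Q*L = 0.0146 * 86 = 1.2556.
Denominator: A*dh = 223 * 8.97 = 2000.31.
K = 1.2556 / 2000.31 = 0.000628 m/s.

0.000628


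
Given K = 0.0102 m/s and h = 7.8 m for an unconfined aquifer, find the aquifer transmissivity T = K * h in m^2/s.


Transmissivity is defined as T = K * h.
T = 0.0102 * 7.8
  = 0.0796 m^2/s.

0.0796


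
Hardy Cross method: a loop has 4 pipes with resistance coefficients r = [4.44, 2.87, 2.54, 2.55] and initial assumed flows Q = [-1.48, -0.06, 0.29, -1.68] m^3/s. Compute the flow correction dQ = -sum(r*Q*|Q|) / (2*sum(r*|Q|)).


Numerator terms (r*Q*|Q|): 4.44*-1.48*|-1.48| = -9.7254; 2.87*-0.06*|-0.06| = -0.0103; 2.54*0.29*|0.29| = 0.2136; 2.55*-1.68*|-1.68| = -7.1971.
Sum of numerator = -16.7192.
Denominator terms (r*|Q|): 4.44*|-1.48| = 6.5712; 2.87*|-0.06| = 0.1722; 2.54*|0.29| = 0.7366; 2.55*|-1.68| = 4.284.
2 * sum of denominator = 2 * 11.764 = 23.528.
dQ = --16.7192 / 23.528 = 0.7106 m^3/s.

0.7106


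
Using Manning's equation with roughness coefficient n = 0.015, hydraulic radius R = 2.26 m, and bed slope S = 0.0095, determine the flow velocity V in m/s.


Manning's equation gives V = (1/n) * R^(2/3) * S^(1/2).
First, compute R^(2/3) = 2.26^(2/3) = 1.7222.
Next, S^(1/2) = 0.0095^(1/2) = 0.097468.
Then 1/n = 1/0.015 = 66.67.
V = 66.67 * 1.7222 * 0.097468 = 11.1903 m/s.

11.1903


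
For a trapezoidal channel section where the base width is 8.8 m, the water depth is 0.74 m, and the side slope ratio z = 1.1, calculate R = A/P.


For a trapezoidal section with side slope z:
A = (b + z*y)*y = (8.8 + 1.1*0.74)*0.74 = 7.114 m^2.
P = b + 2*y*sqrt(1 + z^2) = 8.8 + 2*0.74*sqrt(1 + 1.1^2) = 11.0 m.
R = A/P = 7.114 / 11.0 = 0.6467 m.

0.6467


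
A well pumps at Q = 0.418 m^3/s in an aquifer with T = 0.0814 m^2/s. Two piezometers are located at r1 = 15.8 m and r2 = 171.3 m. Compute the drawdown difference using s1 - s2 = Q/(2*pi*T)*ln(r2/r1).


Thiem equation: s1 - s2 = Q/(2*pi*T) * ln(r2/r1).
ln(r2/r1) = ln(171.3/15.8) = 2.3834.
Q/(2*pi*T) = 0.418 / (2*pi*0.0814) = 0.418 / 0.5115 = 0.8173.
s1 - s2 = 0.8173 * 2.3834 = 1.9479 m.

1.9479


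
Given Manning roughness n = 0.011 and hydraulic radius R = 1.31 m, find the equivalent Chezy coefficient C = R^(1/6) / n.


The Chezy coefficient relates to Manning's n through C = R^(1/6) / n.
R^(1/6) = 1.31^(1/6) = 1.046033.
C = 1.046033 / 0.011 = 95.09 m^(1/2)/s.

95.09


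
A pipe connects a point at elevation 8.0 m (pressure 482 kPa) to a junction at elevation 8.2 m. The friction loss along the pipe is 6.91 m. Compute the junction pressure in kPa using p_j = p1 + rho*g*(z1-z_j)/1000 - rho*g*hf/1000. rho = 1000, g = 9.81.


Junction pressure: p_j = p1 + rho*g*(z1 - z_j)/1000 - rho*g*hf/1000.
Elevation term = 1000*9.81*(8.0 - 8.2)/1000 = -1.962 kPa.
Friction term = 1000*9.81*6.91/1000 = 67.787 kPa.
p_j = 482 + -1.962 - 67.787 = 412.25 kPa.

412.25


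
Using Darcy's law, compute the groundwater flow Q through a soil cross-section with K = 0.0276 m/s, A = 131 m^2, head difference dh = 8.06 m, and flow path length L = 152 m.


Darcy's law: Q = K * A * i, where i = dh/L.
Hydraulic gradient i = 8.06 / 152 = 0.053026.
Q = 0.0276 * 131 * 0.053026
  = 0.1917 m^3/s.

0.1917


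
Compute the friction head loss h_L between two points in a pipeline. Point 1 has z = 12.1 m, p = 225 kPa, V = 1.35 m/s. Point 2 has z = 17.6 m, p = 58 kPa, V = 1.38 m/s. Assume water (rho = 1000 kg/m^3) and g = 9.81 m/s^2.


Total head at each section: H = z + p/(rho*g) + V^2/(2g).
H1 = 12.1 + 225*1000/(1000*9.81) + 1.35^2/(2*9.81)
   = 12.1 + 22.936 + 0.0929
   = 35.129 m.
H2 = 17.6 + 58*1000/(1000*9.81) + 1.38^2/(2*9.81)
   = 17.6 + 5.912 + 0.0971
   = 23.609 m.
h_L = H1 - H2 = 35.129 - 23.609 = 11.519 m.

11.519


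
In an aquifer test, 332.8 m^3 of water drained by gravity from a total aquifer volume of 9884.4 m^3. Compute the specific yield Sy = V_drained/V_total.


Specific yield Sy = Volume drained / Total volume.
Sy = 332.8 / 9884.4
   = 0.0337.

0.0337


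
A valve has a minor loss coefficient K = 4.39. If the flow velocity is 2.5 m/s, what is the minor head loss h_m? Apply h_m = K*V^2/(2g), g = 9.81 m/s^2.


Minor loss formula: h_m = K * V^2/(2g).
V^2 = 2.5^2 = 6.25.
V^2/(2g) = 6.25 / 19.62 = 0.3186 m.
h_m = 4.39 * 0.3186 = 1.3984 m.

1.3984


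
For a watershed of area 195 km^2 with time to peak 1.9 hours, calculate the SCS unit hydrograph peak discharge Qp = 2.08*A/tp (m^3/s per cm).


SCS formula: Qp = 2.08 * A / tp.
Qp = 2.08 * 195 / 1.9
   = 405.6 / 1.9
   = 213.47 m^3/s per cm.

213.47


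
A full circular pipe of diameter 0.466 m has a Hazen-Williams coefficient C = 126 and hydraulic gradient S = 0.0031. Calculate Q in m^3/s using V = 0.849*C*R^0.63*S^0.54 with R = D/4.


For a full circular pipe, R = D/4 = 0.466/4 = 0.1165 m.
V = 0.849 * 126 * 0.1165^0.63 * 0.0031^0.54
  = 0.849 * 126 * 0.258098 * 0.044191
  = 1.2201 m/s.
Pipe area A = pi*D^2/4 = pi*0.466^2/4 = 0.1706 m^2.
Q = A * V = 0.1706 * 1.2201 = 0.2081 m^3/s.

0.2081


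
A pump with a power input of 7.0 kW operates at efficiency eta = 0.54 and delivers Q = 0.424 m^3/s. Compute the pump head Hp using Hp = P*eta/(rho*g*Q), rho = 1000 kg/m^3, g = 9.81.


Pump head formula: Hp = P * eta / (rho * g * Q).
Numerator: P * eta = 7.0 * 1000 * 0.54 = 3780.0 W.
Denominator: rho * g * Q = 1000 * 9.81 * 0.424 = 4159.44.
Hp = 3780.0 / 4159.44 = 0.91 m.

0.91


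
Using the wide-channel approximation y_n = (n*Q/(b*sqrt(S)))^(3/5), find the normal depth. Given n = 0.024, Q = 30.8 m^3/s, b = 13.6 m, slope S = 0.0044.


We use the wide-channel approximation y_n = (n*Q/(b*sqrt(S)))^(3/5).
sqrt(S) = sqrt(0.0044) = 0.066332.
Numerator: n*Q = 0.024 * 30.8 = 0.7392.
Denominator: b*sqrt(S) = 13.6 * 0.066332 = 0.902115.
arg = 0.8194.
y_n = 0.8194^(3/5) = 0.8874 m.

0.8874


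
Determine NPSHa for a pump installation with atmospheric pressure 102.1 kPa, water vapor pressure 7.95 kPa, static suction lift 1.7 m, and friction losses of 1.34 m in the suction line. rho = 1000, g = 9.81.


NPSHa = p_atm/(rho*g) - z_s - hf_s - p_vap/(rho*g).
p_atm/(rho*g) = 102.1*1000 / (1000*9.81) = 10.408 m.
p_vap/(rho*g) = 7.95*1000 / (1000*9.81) = 0.81 m.
NPSHa = 10.408 - 1.7 - 1.34 - 0.81
      = 6.56 m.

6.56


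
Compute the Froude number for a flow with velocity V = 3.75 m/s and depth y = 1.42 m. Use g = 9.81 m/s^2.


The Froude number is defined as Fr = V / sqrt(g*y).
g*y = 9.81 * 1.42 = 13.9302.
sqrt(g*y) = sqrt(13.9302) = 3.7323.
Fr = 3.75 / 3.7323 = 1.0047.

1.0047


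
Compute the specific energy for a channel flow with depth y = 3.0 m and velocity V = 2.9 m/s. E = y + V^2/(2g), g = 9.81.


Specific energy E = y + V^2/(2g).
Velocity head = V^2/(2g) = 2.9^2 / (2*9.81) = 8.41 / 19.62 = 0.4286 m.
E = 3.0 + 0.4286 = 3.4286 m.

3.4286


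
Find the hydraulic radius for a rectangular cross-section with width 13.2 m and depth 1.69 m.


For a rectangular section:
Flow area A = b * y = 13.2 * 1.69 = 22.31 m^2.
Wetted perimeter P = b + 2y = 13.2 + 2*1.69 = 16.58 m.
Hydraulic radius R = A/P = 22.31 / 16.58 = 1.3455 m.

1.3455


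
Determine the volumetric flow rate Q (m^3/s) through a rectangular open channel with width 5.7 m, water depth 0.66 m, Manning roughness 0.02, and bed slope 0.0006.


For a rectangular channel, the cross-sectional area A = b * y = 5.7 * 0.66 = 3.76 m^2.
The wetted perimeter P = b + 2y = 5.7 + 2*0.66 = 7.02 m.
Hydraulic radius R = A/P = 3.76/7.02 = 0.5359 m.
Velocity V = (1/n)*R^(2/3)*S^(1/2) = (1/0.02)*0.5359^(2/3)*0.0006^(1/2) = 0.808 m/s.
Discharge Q = A * V = 3.76 * 0.808 = 3.04 m^3/s.

3.04


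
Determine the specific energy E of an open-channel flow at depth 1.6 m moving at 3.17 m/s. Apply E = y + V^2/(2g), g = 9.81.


Specific energy E = y + V^2/(2g).
Velocity head = V^2/(2g) = 3.17^2 / (2*9.81) = 10.0489 / 19.62 = 0.5122 m.
E = 1.6 + 0.5122 = 2.1122 m.

2.1122


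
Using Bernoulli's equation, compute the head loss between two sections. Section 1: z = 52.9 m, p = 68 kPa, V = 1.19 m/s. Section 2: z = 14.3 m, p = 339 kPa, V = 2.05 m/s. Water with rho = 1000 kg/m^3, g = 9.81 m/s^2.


Total head at each section: H = z + p/(rho*g) + V^2/(2g).
H1 = 52.9 + 68*1000/(1000*9.81) + 1.19^2/(2*9.81)
   = 52.9 + 6.932 + 0.0722
   = 59.904 m.
H2 = 14.3 + 339*1000/(1000*9.81) + 2.05^2/(2*9.81)
   = 14.3 + 34.557 + 0.2142
   = 49.071 m.
h_L = H1 - H2 = 59.904 - 49.071 = 10.833 m.

10.833


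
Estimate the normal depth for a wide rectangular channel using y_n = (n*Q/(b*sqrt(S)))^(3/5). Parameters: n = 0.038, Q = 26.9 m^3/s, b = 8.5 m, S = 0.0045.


We use the wide-channel approximation y_n = (n*Q/(b*sqrt(S)))^(3/5).
sqrt(S) = sqrt(0.0045) = 0.067082.
Numerator: n*Q = 0.038 * 26.9 = 1.0222.
Denominator: b*sqrt(S) = 8.5 * 0.067082 = 0.570197.
arg = 1.7927.
y_n = 1.7927^(3/5) = 1.4194 m.

1.4194


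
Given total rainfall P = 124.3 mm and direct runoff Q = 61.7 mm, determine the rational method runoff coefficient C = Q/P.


The runoff coefficient C = runoff depth / rainfall depth.
C = 61.7 / 124.3
  = 0.4964.

0.4964


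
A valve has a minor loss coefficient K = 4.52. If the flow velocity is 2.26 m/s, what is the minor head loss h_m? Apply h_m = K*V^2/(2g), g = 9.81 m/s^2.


Minor loss formula: h_m = K * V^2/(2g).
V^2 = 2.26^2 = 5.1076.
V^2/(2g) = 5.1076 / 19.62 = 0.2603 m.
h_m = 4.52 * 0.2603 = 1.1767 m.

1.1767


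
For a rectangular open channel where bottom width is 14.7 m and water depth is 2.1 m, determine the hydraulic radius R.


For a rectangular section:
Flow area A = b * y = 14.7 * 2.1 = 30.87 m^2.
Wetted perimeter P = b + 2y = 14.7 + 2*2.1 = 18.9 m.
Hydraulic radius R = A/P = 30.87 / 18.9 = 1.6333 m.

1.6333


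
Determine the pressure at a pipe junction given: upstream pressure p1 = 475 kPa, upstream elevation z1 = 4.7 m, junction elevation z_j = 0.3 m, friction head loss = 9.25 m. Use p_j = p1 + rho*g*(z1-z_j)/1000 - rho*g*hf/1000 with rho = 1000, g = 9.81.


Junction pressure: p_j = p1 + rho*g*(z1 - z_j)/1000 - rho*g*hf/1000.
Elevation term = 1000*9.81*(4.7 - 0.3)/1000 = 43.164 kPa.
Friction term = 1000*9.81*9.25/1000 = 90.743 kPa.
p_j = 475 + 43.164 - 90.743 = 427.42 kPa.

427.42


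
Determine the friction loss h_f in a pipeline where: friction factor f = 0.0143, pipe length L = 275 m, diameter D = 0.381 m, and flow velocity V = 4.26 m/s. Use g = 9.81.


Darcy-Weisbach equation: h_f = f * (L/D) * V^2/(2g).
f * L/D = 0.0143 * 275/0.381 = 10.3215.
V^2/(2g) = 4.26^2 / (2*9.81) = 18.1476 / 19.62 = 0.925 m.
h_f = 10.3215 * 0.925 = 9.547 m.

9.547


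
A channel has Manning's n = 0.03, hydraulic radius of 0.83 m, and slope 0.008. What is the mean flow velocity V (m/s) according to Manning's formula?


Manning's equation gives V = (1/n) * R^(2/3) * S^(1/2).
First, compute R^(2/3) = 0.83^(2/3) = 0.8832.
Next, S^(1/2) = 0.008^(1/2) = 0.089443.
Then 1/n = 1/0.03 = 33.33.
V = 33.33 * 0.8832 * 0.089443 = 2.6332 m/s.

2.6332


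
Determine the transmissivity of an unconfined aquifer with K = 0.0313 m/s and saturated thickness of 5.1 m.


Transmissivity is defined as T = K * h.
T = 0.0313 * 5.1
  = 0.1596 m^2/s.

0.1596


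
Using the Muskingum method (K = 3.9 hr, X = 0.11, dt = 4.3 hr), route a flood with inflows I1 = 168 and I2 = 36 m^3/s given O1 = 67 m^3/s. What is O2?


Muskingum coefficients:
denom = 2*K*(1-X) + dt = 2*3.9*(1-0.11) + 4.3 = 11.242.
C0 = (dt - 2*K*X)/denom = (4.3 - 2*3.9*0.11)/11.242 = 0.3062.
C1 = (dt + 2*K*X)/denom = (4.3 + 2*3.9*0.11)/11.242 = 0.4588.
C2 = (2*K*(1-X) - dt)/denom = 0.235.
O2 = C0*I2 + C1*I1 + C2*O1
   = 0.3062*36 + 0.4588*168 + 0.235*67
   = 103.85 m^3/s.

103.85


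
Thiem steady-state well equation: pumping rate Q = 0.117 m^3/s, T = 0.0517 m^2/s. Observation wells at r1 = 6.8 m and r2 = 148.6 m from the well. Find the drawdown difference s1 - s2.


Thiem equation: s1 - s2 = Q/(2*pi*T) * ln(r2/r1).
ln(r2/r1) = ln(148.6/6.8) = 3.0843.
Q/(2*pi*T) = 0.117 / (2*pi*0.0517) = 0.117 / 0.3248 = 0.3602.
s1 - s2 = 0.3602 * 3.0843 = 1.1109 m.

1.1109


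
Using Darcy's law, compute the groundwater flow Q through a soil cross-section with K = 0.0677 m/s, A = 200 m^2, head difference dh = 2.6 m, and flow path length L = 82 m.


Darcy's law: Q = K * A * i, where i = dh/L.
Hydraulic gradient i = 2.6 / 82 = 0.031707.
Q = 0.0677 * 200 * 0.031707
  = 0.4293 m^3/s.

0.4293


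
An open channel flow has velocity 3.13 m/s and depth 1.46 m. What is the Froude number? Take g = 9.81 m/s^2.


The Froude number is defined as Fr = V / sqrt(g*y).
g*y = 9.81 * 1.46 = 14.3226.
sqrt(g*y) = sqrt(14.3226) = 3.7845.
Fr = 3.13 / 3.7845 = 0.8271.

0.8271


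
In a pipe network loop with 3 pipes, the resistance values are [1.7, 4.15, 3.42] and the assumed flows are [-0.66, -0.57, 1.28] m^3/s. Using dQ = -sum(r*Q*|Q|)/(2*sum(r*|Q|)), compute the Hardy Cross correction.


Numerator terms (r*Q*|Q|): 1.7*-0.66*|-0.66| = -0.7405; 4.15*-0.57*|-0.57| = -1.3483; 3.42*1.28*|1.28| = 5.6033.
Sum of numerator = 3.5145.
Denominator terms (r*|Q|): 1.7*|-0.66| = 1.122; 4.15*|-0.57| = 2.3655; 3.42*|1.28| = 4.3776.
2 * sum of denominator = 2 * 7.8651 = 15.7302.
dQ = -3.5145 / 15.7302 = -0.2234 m^3/s.

-0.2234


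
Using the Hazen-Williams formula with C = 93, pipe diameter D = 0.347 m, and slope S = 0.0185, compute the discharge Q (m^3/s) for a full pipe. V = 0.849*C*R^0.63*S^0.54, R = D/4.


For a full circular pipe, R = D/4 = 0.347/4 = 0.0867 m.
V = 0.849 * 93 * 0.0867^0.63 * 0.0185^0.54
  = 0.849 * 93 * 0.214343 * 0.115951
  = 1.9623 m/s.
Pipe area A = pi*D^2/4 = pi*0.347^2/4 = 0.0946 m^2.
Q = A * V = 0.0946 * 1.9623 = 0.1856 m^3/s.

0.1856


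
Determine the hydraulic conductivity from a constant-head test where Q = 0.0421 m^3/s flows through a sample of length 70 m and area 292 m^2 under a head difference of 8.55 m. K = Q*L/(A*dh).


From K = Q*L / (A*dh):
Numerator: Q*L = 0.0421 * 70 = 2.947.
Denominator: A*dh = 292 * 8.55 = 2496.6.
K = 2.947 / 2496.6 = 0.00118 m/s.

0.00118


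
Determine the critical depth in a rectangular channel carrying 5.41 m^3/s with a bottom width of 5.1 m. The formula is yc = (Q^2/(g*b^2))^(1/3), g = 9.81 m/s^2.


Using yc = (Q^2 / (g * b^2))^(1/3):
Q^2 = 5.41^2 = 29.27.
g * b^2 = 9.81 * 5.1^2 = 9.81 * 26.01 = 255.16.
Q^2 / (g*b^2) = 29.27 / 255.16 = 0.1147.
yc = 0.1147^(1/3) = 0.4859 m.

0.4859


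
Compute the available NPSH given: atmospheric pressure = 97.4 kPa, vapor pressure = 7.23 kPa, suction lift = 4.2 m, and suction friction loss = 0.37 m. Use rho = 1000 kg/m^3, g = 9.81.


NPSHa = p_atm/(rho*g) - z_s - hf_s - p_vap/(rho*g).
p_atm/(rho*g) = 97.4*1000 / (1000*9.81) = 9.929 m.
p_vap/(rho*g) = 7.23*1000 / (1000*9.81) = 0.737 m.
NPSHa = 9.929 - 4.2 - 0.37 - 0.737
      = 4.62 m.

4.62


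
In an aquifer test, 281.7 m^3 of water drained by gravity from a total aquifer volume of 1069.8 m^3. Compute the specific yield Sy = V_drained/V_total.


Specific yield Sy = Volume drained / Total volume.
Sy = 281.7 / 1069.8
   = 0.2633.

0.2633


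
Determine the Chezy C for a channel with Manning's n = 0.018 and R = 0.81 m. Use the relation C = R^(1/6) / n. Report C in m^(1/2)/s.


The Chezy coefficient relates to Manning's n through C = R^(1/6) / n.
R^(1/6) = 0.81^(1/6) = 0.965489.
C = 0.965489 / 0.018 = 53.64 m^(1/2)/s.

53.64


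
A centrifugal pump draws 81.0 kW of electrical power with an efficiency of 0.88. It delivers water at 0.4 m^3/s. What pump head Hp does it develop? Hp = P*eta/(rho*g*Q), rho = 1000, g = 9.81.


Pump head formula: Hp = P * eta / (rho * g * Q).
Numerator: P * eta = 81.0 * 1000 * 0.88 = 71280.0 W.
Denominator: rho * g * Q = 1000 * 9.81 * 0.4 = 3924.0.
Hp = 71280.0 / 3924.0 = 18.17 m.

18.17


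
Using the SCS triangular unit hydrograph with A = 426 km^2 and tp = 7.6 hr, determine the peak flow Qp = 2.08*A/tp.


SCS formula: Qp = 2.08 * A / tp.
Qp = 2.08 * 426 / 7.6
   = 886.08 / 7.6
   = 116.59 m^3/s per cm.

116.59


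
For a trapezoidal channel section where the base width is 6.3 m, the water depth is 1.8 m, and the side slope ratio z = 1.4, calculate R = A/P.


For a trapezoidal section with side slope z:
A = (b + z*y)*y = (6.3 + 1.4*1.8)*1.8 = 15.876 m^2.
P = b + 2*y*sqrt(1 + z^2) = 6.3 + 2*1.8*sqrt(1 + 1.4^2) = 12.494 m.
R = A/P = 15.876 / 12.494 = 1.2707 m.

1.2707


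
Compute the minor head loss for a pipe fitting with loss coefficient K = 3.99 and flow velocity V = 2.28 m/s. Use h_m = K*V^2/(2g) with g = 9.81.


Minor loss formula: h_m = K * V^2/(2g).
V^2 = 2.28^2 = 5.1984.
V^2/(2g) = 5.1984 / 19.62 = 0.265 m.
h_m = 3.99 * 0.265 = 1.0572 m.

1.0572


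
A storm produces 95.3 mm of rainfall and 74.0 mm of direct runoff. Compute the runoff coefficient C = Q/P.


The runoff coefficient C = runoff depth / rainfall depth.
C = 74.0 / 95.3
  = 0.7765.

0.7765


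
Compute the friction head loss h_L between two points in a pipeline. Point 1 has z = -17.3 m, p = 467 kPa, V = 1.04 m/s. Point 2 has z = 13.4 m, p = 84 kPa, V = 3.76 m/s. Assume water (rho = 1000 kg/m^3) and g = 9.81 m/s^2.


Total head at each section: H = z + p/(rho*g) + V^2/(2g).
H1 = -17.3 + 467*1000/(1000*9.81) + 1.04^2/(2*9.81)
   = -17.3 + 47.604 + 0.0551
   = 30.36 m.
H2 = 13.4 + 84*1000/(1000*9.81) + 3.76^2/(2*9.81)
   = 13.4 + 8.563 + 0.7206
   = 22.683 m.
h_L = H1 - H2 = 30.36 - 22.683 = 7.676 m.

7.676


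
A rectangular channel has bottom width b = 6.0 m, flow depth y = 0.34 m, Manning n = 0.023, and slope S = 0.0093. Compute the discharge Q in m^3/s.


For a rectangular channel, the cross-sectional area A = b * y = 6.0 * 0.34 = 2.04 m^2.
The wetted perimeter P = b + 2y = 6.0 + 2*0.34 = 6.68 m.
Hydraulic radius R = A/P = 2.04/6.68 = 0.3054 m.
Velocity V = (1/n)*R^(2/3)*S^(1/2) = (1/0.023)*0.3054^(2/3)*0.0093^(1/2) = 1.9014 m/s.
Discharge Q = A * V = 2.04 * 1.9014 = 3.879 m^3/s.

3.879


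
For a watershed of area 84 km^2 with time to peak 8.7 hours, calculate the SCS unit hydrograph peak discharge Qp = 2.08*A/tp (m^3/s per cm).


SCS formula: Qp = 2.08 * A / tp.
Qp = 2.08 * 84 / 8.7
   = 174.72 / 8.7
   = 20.08 m^3/s per cm.

20.08


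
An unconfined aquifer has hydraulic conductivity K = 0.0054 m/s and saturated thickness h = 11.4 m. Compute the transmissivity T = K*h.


Transmissivity is defined as T = K * h.
T = 0.0054 * 11.4
  = 0.0616 m^2/s.

0.0616


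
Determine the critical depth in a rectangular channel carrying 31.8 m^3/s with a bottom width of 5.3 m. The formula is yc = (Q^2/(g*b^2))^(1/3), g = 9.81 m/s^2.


Using yc = (Q^2 / (g * b^2))^(1/3):
Q^2 = 31.8^2 = 1011.24.
g * b^2 = 9.81 * 5.3^2 = 9.81 * 28.09 = 275.56.
Q^2 / (g*b^2) = 1011.24 / 275.56 = 3.6698.
yc = 3.6698^(1/3) = 1.5425 m.

1.5425


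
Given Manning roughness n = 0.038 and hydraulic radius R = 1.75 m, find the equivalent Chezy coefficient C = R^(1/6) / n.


The Chezy coefficient relates to Manning's n through C = R^(1/6) / n.
R^(1/6) = 1.75^(1/6) = 1.097757.
C = 1.097757 / 0.038 = 28.89 m^(1/2)/s.

28.89


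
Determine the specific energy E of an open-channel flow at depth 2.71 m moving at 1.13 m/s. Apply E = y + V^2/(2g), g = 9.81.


Specific energy E = y + V^2/(2g).
Velocity head = V^2/(2g) = 1.13^2 / (2*9.81) = 1.2769 / 19.62 = 0.0651 m.
E = 2.71 + 0.0651 = 2.7751 m.

2.7751


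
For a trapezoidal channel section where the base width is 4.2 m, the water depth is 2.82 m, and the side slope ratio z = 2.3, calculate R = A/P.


For a trapezoidal section with side slope z:
A = (b + z*y)*y = (4.2 + 2.3*2.82)*2.82 = 30.135 m^2.
P = b + 2*y*sqrt(1 + z^2) = 4.2 + 2*2.82*sqrt(1 + 2.3^2) = 18.345 m.
R = A/P = 30.135 / 18.345 = 1.6427 m.

1.6427


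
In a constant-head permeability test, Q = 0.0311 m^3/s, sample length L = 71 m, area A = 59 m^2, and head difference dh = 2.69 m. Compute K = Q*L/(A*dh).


From K = Q*L / (A*dh):
Numerator: Q*L = 0.0311 * 71 = 2.2081.
Denominator: A*dh = 59 * 2.69 = 158.71.
K = 2.2081 / 158.71 = 0.013913 m/s.

0.013913


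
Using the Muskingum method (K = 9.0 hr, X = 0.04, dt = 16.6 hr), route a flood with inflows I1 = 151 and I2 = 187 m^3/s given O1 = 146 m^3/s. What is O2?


Muskingum coefficients:
denom = 2*K*(1-X) + dt = 2*9.0*(1-0.04) + 16.6 = 33.88.
C0 = (dt - 2*K*X)/denom = (16.6 - 2*9.0*0.04)/33.88 = 0.4687.
C1 = (dt + 2*K*X)/denom = (16.6 + 2*9.0*0.04)/33.88 = 0.5112.
C2 = (2*K*(1-X) - dt)/denom = 0.0201.
O2 = C0*I2 + C1*I1 + C2*O1
   = 0.4687*187 + 0.5112*151 + 0.0201*146
   = 167.77 m^3/s.

167.77


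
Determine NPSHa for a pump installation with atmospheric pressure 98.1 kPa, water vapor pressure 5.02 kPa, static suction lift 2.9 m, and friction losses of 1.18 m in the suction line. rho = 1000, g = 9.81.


NPSHa = p_atm/(rho*g) - z_s - hf_s - p_vap/(rho*g).
p_atm/(rho*g) = 98.1*1000 / (1000*9.81) = 10.0 m.
p_vap/(rho*g) = 5.02*1000 / (1000*9.81) = 0.512 m.
NPSHa = 10.0 - 2.9 - 1.18 - 0.512
      = 5.41 m.

5.41


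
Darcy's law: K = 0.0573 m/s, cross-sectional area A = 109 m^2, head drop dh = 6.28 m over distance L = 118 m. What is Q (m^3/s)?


Darcy's law: Q = K * A * i, where i = dh/L.
Hydraulic gradient i = 6.28 / 118 = 0.05322.
Q = 0.0573 * 109 * 0.05322
  = 0.3324 m^3/s.

0.3324


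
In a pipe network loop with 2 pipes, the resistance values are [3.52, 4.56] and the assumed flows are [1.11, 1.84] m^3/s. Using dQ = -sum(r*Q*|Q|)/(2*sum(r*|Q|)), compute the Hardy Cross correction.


Numerator terms (r*Q*|Q|): 3.52*1.11*|1.11| = 4.337; 4.56*1.84*|1.84| = 15.4383.
Sum of numerator = 19.7753.
Denominator terms (r*|Q|): 3.52*|1.11| = 3.9072; 4.56*|1.84| = 8.3904.
2 * sum of denominator = 2 * 12.2976 = 24.5952.
dQ = -19.7753 / 24.5952 = -0.804 m^3/s.

-0.804


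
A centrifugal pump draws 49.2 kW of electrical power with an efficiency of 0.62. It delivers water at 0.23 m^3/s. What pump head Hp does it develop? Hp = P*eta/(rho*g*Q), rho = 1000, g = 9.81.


Pump head formula: Hp = P * eta / (rho * g * Q).
Numerator: P * eta = 49.2 * 1000 * 0.62 = 30504.0 W.
Denominator: rho * g * Q = 1000 * 9.81 * 0.23 = 2256.3.
Hp = 30504.0 / 2256.3 = 13.52 m.

13.52


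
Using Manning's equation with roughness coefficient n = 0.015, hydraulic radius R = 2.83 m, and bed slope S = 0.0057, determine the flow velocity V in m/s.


Manning's equation gives V = (1/n) * R^(2/3) * S^(1/2).
First, compute R^(2/3) = 2.83^(2/3) = 2.0007.
Next, S^(1/2) = 0.0057^(1/2) = 0.075498.
Then 1/n = 1/0.015 = 66.67.
V = 66.67 * 2.0007 * 0.075498 = 10.0702 m/s.

10.0702


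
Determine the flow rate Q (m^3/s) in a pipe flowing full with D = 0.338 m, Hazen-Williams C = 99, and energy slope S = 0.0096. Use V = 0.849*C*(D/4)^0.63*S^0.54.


For a full circular pipe, R = D/4 = 0.338/4 = 0.0845 m.
V = 0.849 * 99 * 0.0845^0.63 * 0.0096^0.54
  = 0.849 * 99 * 0.210824 * 0.081363
  = 1.4417 m/s.
Pipe area A = pi*D^2/4 = pi*0.338^2/4 = 0.0897 m^2.
Q = A * V = 0.0897 * 1.4417 = 0.1294 m^3/s.

0.1294


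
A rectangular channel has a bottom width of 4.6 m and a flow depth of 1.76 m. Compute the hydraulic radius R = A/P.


For a rectangular section:
Flow area A = b * y = 4.6 * 1.76 = 8.1 m^2.
Wetted perimeter P = b + 2y = 4.6 + 2*1.76 = 8.12 m.
Hydraulic radius R = A/P = 8.1 / 8.12 = 0.997 m.

0.997


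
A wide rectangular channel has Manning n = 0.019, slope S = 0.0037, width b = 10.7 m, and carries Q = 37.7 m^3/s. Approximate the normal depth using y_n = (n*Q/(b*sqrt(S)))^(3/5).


We use the wide-channel approximation y_n = (n*Q/(b*sqrt(S)))^(3/5).
sqrt(S) = sqrt(0.0037) = 0.060828.
Numerator: n*Q = 0.019 * 37.7 = 0.7163.
Denominator: b*sqrt(S) = 10.7 * 0.060828 = 0.65086.
arg = 1.1006.
y_n = 1.1006^(3/5) = 1.0592 m.

1.0592


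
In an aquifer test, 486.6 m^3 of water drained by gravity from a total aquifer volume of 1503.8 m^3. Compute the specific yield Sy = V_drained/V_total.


Specific yield Sy = Volume drained / Total volume.
Sy = 486.6 / 1503.8
   = 0.3236.

0.3236


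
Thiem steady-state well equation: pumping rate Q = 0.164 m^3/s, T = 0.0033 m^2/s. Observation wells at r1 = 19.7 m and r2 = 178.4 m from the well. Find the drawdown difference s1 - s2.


Thiem equation: s1 - s2 = Q/(2*pi*T) * ln(r2/r1).
ln(r2/r1) = ln(178.4/19.7) = 2.2034.
Q/(2*pi*T) = 0.164 / (2*pi*0.0033) = 0.164 / 0.0207 = 7.9095.
s1 - s2 = 7.9095 * 2.2034 = 17.4279 m.

17.4279


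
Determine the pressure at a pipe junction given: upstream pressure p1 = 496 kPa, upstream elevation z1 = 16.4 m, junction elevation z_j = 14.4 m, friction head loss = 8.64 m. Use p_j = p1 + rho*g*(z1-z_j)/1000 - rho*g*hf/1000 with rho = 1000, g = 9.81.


Junction pressure: p_j = p1 + rho*g*(z1 - z_j)/1000 - rho*g*hf/1000.
Elevation term = 1000*9.81*(16.4 - 14.4)/1000 = 19.62 kPa.
Friction term = 1000*9.81*8.64/1000 = 84.758 kPa.
p_j = 496 + 19.62 - 84.758 = 430.86 kPa.

430.86


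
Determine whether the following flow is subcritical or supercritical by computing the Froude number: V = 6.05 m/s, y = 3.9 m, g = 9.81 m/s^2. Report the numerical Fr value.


The Froude number is defined as Fr = V / sqrt(g*y).
g*y = 9.81 * 3.9 = 38.259.
sqrt(g*y) = sqrt(38.259) = 6.1854.
Fr = 6.05 / 6.1854 = 0.9781.
Since Fr < 1, the flow is subcritical.

0.9781


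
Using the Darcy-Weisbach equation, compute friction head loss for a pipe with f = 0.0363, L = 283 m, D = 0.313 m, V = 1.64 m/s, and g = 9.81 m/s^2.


Darcy-Weisbach equation: h_f = f * (L/D) * V^2/(2g).
f * L/D = 0.0363 * 283/0.313 = 32.8208.
V^2/(2g) = 1.64^2 / (2*9.81) = 2.6896 / 19.62 = 0.1371 m.
h_f = 32.8208 * 0.1371 = 4.499 m.

4.499


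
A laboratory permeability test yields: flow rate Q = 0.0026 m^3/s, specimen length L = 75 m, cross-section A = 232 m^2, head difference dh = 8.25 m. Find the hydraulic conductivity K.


From K = Q*L / (A*dh):
Numerator: Q*L = 0.0026 * 75 = 0.195.
Denominator: A*dh = 232 * 8.25 = 1914.0.
K = 0.195 / 1914.0 = 0.000102 m/s.

0.000102


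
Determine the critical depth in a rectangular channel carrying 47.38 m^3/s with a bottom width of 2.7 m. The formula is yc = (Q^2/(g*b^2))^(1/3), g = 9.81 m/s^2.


Using yc = (Q^2 / (g * b^2))^(1/3):
Q^2 = 47.38^2 = 2244.86.
g * b^2 = 9.81 * 2.7^2 = 9.81 * 7.29 = 71.51.
Q^2 / (g*b^2) = 2244.86 / 71.51 = 31.3923.
yc = 31.3923^(1/3) = 3.1545 m.

3.1545


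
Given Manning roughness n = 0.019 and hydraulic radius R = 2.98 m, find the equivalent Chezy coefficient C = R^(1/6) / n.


The Chezy coefficient relates to Manning's n through C = R^(1/6) / n.
R^(1/6) = 2.98^(1/6) = 1.199599.
C = 1.199599 / 0.019 = 63.14 m^(1/2)/s.

63.14


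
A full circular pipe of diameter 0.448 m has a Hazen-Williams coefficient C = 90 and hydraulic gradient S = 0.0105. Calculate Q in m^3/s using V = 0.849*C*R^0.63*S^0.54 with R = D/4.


For a full circular pipe, R = D/4 = 0.448/4 = 0.112 m.
V = 0.849 * 90 * 0.112^0.63 * 0.0105^0.54
  = 0.849 * 90 * 0.251772 * 0.085397
  = 1.6429 m/s.
Pipe area A = pi*D^2/4 = pi*0.448^2/4 = 0.1576 m^2.
Q = A * V = 0.1576 * 1.6429 = 0.259 m^3/s.

0.259


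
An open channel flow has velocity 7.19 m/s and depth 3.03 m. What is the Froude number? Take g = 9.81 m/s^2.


The Froude number is defined as Fr = V / sqrt(g*y).
g*y = 9.81 * 3.03 = 29.7243.
sqrt(g*y) = sqrt(29.7243) = 5.452.
Fr = 7.19 / 5.452 = 1.3188.

1.3188


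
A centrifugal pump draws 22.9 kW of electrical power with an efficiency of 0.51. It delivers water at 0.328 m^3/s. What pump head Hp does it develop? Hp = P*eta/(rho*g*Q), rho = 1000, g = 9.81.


Pump head formula: Hp = P * eta / (rho * g * Q).
Numerator: P * eta = 22.9 * 1000 * 0.51 = 11679.0 W.
Denominator: rho * g * Q = 1000 * 9.81 * 0.328 = 3217.68.
Hp = 11679.0 / 3217.68 = 3.63 m.

3.63


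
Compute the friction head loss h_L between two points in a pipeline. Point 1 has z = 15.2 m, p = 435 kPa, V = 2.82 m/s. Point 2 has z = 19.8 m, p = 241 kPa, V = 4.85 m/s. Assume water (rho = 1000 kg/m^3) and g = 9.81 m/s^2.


Total head at each section: H = z + p/(rho*g) + V^2/(2g).
H1 = 15.2 + 435*1000/(1000*9.81) + 2.82^2/(2*9.81)
   = 15.2 + 44.343 + 0.4053
   = 59.948 m.
H2 = 19.8 + 241*1000/(1000*9.81) + 4.85^2/(2*9.81)
   = 19.8 + 24.567 + 1.1989
   = 45.566 m.
h_L = H1 - H2 = 59.948 - 45.566 = 14.382 m.

14.382


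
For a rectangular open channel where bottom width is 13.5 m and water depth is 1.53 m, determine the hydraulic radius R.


For a rectangular section:
Flow area A = b * y = 13.5 * 1.53 = 20.66 m^2.
Wetted perimeter P = b + 2y = 13.5 + 2*1.53 = 16.56 m.
Hydraulic radius R = A/P = 20.66 / 16.56 = 1.2473 m.

1.2473


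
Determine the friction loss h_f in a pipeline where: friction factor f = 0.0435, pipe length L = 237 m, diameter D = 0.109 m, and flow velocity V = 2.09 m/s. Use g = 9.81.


Darcy-Weisbach equation: h_f = f * (L/D) * V^2/(2g).
f * L/D = 0.0435 * 237/0.109 = 94.5826.
V^2/(2g) = 2.09^2 / (2*9.81) = 4.3681 / 19.62 = 0.2226 m.
h_f = 94.5826 * 0.2226 = 21.057 m.

21.057


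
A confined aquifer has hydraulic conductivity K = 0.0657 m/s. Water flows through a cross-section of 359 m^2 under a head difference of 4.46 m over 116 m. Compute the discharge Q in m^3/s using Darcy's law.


Darcy's law: Q = K * A * i, where i = dh/L.
Hydraulic gradient i = 4.46 / 116 = 0.038448.
Q = 0.0657 * 359 * 0.038448
  = 0.9069 m^3/s.

0.9069


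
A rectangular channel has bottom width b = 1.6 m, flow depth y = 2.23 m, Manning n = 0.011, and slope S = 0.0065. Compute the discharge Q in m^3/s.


For a rectangular channel, the cross-sectional area A = b * y = 1.6 * 2.23 = 3.57 m^2.
The wetted perimeter P = b + 2y = 1.6 + 2*2.23 = 6.06 m.
Hydraulic radius R = A/P = 3.57/6.06 = 0.5888 m.
Velocity V = (1/n)*R^(2/3)*S^(1/2) = (1/0.011)*0.5888^(2/3)*0.0065^(1/2) = 5.1487 m/s.
Discharge Q = A * V = 3.57 * 5.1487 = 18.371 m^3/s.

18.371


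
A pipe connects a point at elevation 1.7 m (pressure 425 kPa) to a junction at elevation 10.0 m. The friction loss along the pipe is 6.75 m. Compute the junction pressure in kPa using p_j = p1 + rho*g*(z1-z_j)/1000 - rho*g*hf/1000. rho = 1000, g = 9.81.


Junction pressure: p_j = p1 + rho*g*(z1 - z_j)/1000 - rho*g*hf/1000.
Elevation term = 1000*9.81*(1.7 - 10.0)/1000 = -81.423 kPa.
Friction term = 1000*9.81*6.75/1000 = 66.218 kPa.
p_j = 425 + -81.423 - 66.218 = 277.36 kPa.

277.36


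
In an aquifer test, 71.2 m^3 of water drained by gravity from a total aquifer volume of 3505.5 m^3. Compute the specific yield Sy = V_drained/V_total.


Specific yield Sy = Volume drained / Total volume.
Sy = 71.2 / 3505.5
   = 0.0203.

0.0203


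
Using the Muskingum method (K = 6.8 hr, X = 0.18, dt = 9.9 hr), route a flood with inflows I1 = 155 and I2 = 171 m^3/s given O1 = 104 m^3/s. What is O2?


Muskingum coefficients:
denom = 2*K*(1-X) + dt = 2*6.8*(1-0.18) + 9.9 = 21.052.
C0 = (dt - 2*K*X)/denom = (9.9 - 2*6.8*0.18)/21.052 = 0.354.
C1 = (dt + 2*K*X)/denom = (9.9 + 2*6.8*0.18)/21.052 = 0.5865.
C2 = (2*K*(1-X) - dt)/denom = 0.0595.
O2 = C0*I2 + C1*I1 + C2*O1
   = 0.354*171 + 0.5865*155 + 0.0595*104
   = 157.63 m^3/s.

157.63


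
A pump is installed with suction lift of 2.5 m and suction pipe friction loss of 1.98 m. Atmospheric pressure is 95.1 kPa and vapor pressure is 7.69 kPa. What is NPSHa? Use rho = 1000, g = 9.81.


NPSHa = p_atm/(rho*g) - z_s - hf_s - p_vap/(rho*g).
p_atm/(rho*g) = 95.1*1000 / (1000*9.81) = 9.694 m.
p_vap/(rho*g) = 7.69*1000 / (1000*9.81) = 0.784 m.
NPSHa = 9.694 - 2.5 - 1.98 - 0.784
      = 4.43 m.

4.43


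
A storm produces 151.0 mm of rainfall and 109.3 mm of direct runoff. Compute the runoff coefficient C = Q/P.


The runoff coefficient C = runoff depth / rainfall depth.
C = 109.3 / 151.0
  = 0.7238.

0.7238


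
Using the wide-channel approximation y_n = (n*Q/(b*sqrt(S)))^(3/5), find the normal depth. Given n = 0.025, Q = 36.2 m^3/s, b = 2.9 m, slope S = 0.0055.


We use the wide-channel approximation y_n = (n*Q/(b*sqrt(S)))^(3/5).
sqrt(S) = sqrt(0.0055) = 0.074162.
Numerator: n*Q = 0.025 * 36.2 = 0.905.
Denominator: b*sqrt(S) = 2.9 * 0.074162 = 0.21507.
arg = 4.2079.
y_n = 4.2079^(3/5) = 2.3683 m.

2.3683


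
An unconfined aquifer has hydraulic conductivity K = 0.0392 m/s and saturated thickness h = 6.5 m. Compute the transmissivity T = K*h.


Transmissivity is defined as T = K * h.
T = 0.0392 * 6.5
  = 0.2548 m^2/s.

0.2548


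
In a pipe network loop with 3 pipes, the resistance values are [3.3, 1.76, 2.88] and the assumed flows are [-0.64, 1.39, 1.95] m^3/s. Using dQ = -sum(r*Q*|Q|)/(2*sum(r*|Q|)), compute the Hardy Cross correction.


Numerator terms (r*Q*|Q|): 3.3*-0.64*|-0.64| = -1.3517; 1.76*1.39*|1.39| = 3.4005; 2.88*1.95*|1.95| = 10.9512.
Sum of numerator = 13.0.
Denominator terms (r*|Q|): 3.3*|-0.64| = 2.112; 1.76*|1.39| = 2.4464; 2.88*|1.95| = 5.616.
2 * sum of denominator = 2 * 10.1744 = 20.3488.
dQ = -13.0 / 20.3488 = -0.6389 m^3/s.

-0.6389


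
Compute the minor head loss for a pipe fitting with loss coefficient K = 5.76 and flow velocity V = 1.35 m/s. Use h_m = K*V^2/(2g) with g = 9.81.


Minor loss formula: h_m = K * V^2/(2g).
V^2 = 1.35^2 = 1.8225.
V^2/(2g) = 1.8225 / 19.62 = 0.0929 m.
h_m = 5.76 * 0.0929 = 0.535 m.

0.535


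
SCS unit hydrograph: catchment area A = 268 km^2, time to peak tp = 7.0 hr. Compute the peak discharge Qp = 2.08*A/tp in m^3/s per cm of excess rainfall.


SCS formula: Qp = 2.08 * A / tp.
Qp = 2.08 * 268 / 7.0
   = 557.44 / 7.0
   = 79.63 m^3/s per cm.

79.63


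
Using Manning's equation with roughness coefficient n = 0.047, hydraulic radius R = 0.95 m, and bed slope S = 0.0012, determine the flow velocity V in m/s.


Manning's equation gives V = (1/n) * R^(2/3) * S^(1/2).
First, compute R^(2/3) = 0.95^(2/3) = 0.9664.
Next, S^(1/2) = 0.0012^(1/2) = 0.034641.
Then 1/n = 1/0.047 = 21.28.
V = 21.28 * 0.9664 * 0.034641 = 0.7123 m/s.

0.7123


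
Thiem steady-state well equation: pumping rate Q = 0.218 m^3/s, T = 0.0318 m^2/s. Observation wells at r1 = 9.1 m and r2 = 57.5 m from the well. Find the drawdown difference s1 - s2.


Thiem equation: s1 - s2 = Q/(2*pi*T) * ln(r2/r1).
ln(r2/r1) = ln(57.5/9.1) = 1.8435.
Q/(2*pi*T) = 0.218 / (2*pi*0.0318) = 0.218 / 0.1998 = 1.0911.
s1 - s2 = 1.0911 * 1.8435 = 2.0114 m.

2.0114


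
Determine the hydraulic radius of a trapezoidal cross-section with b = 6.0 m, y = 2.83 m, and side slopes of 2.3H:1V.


For a trapezoidal section with side slope z:
A = (b + z*y)*y = (6.0 + 2.3*2.83)*2.83 = 35.4 m^2.
P = b + 2*y*sqrt(1 + z^2) = 6.0 + 2*2.83*sqrt(1 + 2.3^2) = 20.195 m.
R = A/P = 35.4 / 20.195 = 1.7529 m.

1.7529


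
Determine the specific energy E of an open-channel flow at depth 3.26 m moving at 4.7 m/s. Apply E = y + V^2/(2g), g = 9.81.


Specific energy E = y + V^2/(2g).
Velocity head = V^2/(2g) = 4.7^2 / (2*9.81) = 22.09 / 19.62 = 1.1259 m.
E = 3.26 + 1.1259 = 4.3859 m.

4.3859


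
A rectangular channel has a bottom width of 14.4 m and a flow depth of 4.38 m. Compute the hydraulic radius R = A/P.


For a rectangular section:
Flow area A = b * y = 14.4 * 4.38 = 63.07 m^2.
Wetted perimeter P = b + 2y = 14.4 + 2*4.38 = 23.16 m.
Hydraulic radius R = A/P = 63.07 / 23.16 = 2.7233 m.

2.7233


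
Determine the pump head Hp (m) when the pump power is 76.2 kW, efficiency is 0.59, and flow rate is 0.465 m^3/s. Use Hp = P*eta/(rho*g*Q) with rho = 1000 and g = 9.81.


Pump head formula: Hp = P * eta / (rho * g * Q).
Numerator: P * eta = 76.2 * 1000 * 0.59 = 44958.0 W.
Denominator: rho * g * Q = 1000 * 9.81 * 0.465 = 4561.65.
Hp = 44958.0 / 4561.65 = 9.86 m.

9.86


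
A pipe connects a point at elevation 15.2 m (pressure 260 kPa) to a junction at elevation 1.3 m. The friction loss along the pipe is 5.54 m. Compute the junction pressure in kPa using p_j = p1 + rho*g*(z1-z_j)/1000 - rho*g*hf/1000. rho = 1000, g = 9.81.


Junction pressure: p_j = p1 + rho*g*(z1 - z_j)/1000 - rho*g*hf/1000.
Elevation term = 1000*9.81*(15.2 - 1.3)/1000 = 136.359 kPa.
Friction term = 1000*9.81*5.54/1000 = 54.347 kPa.
p_j = 260 + 136.359 - 54.347 = 342.01 kPa.

342.01


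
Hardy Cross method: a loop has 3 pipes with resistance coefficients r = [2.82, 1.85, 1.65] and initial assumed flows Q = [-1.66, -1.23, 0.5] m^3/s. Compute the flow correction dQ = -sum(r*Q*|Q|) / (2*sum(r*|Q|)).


Numerator terms (r*Q*|Q|): 2.82*-1.66*|-1.66| = -7.7708; 1.85*-1.23*|-1.23| = -2.7989; 1.65*0.5*|0.5| = 0.4125.
Sum of numerator = -10.1572.
Denominator terms (r*|Q|): 2.82*|-1.66| = 4.6812; 1.85*|-1.23| = 2.2755; 1.65*|0.5| = 0.825.
2 * sum of denominator = 2 * 7.7817 = 15.5634.
dQ = --10.1572 / 15.5634 = 0.6526 m^3/s.

0.6526


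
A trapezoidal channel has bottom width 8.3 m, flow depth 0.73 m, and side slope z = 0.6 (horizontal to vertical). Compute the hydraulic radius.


For a trapezoidal section with side slope z:
A = (b + z*y)*y = (8.3 + 0.6*0.73)*0.73 = 6.379 m^2.
P = b + 2*y*sqrt(1 + z^2) = 8.3 + 2*0.73*sqrt(1 + 0.6^2) = 10.003 m.
R = A/P = 6.379 / 10.003 = 0.6377 m.

0.6377


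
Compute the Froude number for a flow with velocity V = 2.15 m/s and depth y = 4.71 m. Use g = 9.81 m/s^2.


The Froude number is defined as Fr = V / sqrt(g*y).
g*y = 9.81 * 4.71 = 46.2051.
sqrt(g*y) = sqrt(46.2051) = 6.7974.
Fr = 2.15 / 6.7974 = 0.3163.

0.3163
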